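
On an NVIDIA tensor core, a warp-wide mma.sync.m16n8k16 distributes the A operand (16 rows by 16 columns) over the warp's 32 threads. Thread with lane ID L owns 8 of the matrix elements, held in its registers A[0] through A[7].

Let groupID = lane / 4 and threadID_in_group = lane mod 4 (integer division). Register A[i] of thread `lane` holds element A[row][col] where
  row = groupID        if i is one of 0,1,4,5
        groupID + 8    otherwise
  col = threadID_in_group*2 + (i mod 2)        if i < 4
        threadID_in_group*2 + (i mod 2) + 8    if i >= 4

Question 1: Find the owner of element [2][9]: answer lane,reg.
r=2->g=2,rb=0  c=9->cb=1,t=0,b0=1
L=2*4+0=8  i=1*4+0*2+1=5

8,5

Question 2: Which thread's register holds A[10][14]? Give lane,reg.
11,6

r=10->g=2,rb=1  c=14->cb=1,t=3,b0=0
L=2*4+3=11  i=1*4+1*2+0=6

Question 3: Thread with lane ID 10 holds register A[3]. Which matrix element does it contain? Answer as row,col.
10,5

L=10->g=10>>2=2, t=10&3=2
[3]->row 2+8=10  col 2·2+1+0=5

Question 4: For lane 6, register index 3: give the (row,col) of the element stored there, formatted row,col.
lane 6: g=1 (6/4), t=2 (6%4)
i=3: r=1+8=9, c=2*2+1+0=5

9,5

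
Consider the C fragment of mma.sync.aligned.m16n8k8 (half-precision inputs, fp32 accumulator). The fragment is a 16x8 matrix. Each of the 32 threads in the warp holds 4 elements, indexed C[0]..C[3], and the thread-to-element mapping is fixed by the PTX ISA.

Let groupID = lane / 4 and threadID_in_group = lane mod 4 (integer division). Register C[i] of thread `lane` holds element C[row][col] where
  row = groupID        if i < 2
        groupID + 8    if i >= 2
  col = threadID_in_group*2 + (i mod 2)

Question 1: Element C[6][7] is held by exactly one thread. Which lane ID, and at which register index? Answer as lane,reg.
r=6→G=6,rhi=0  c=7→T=3,p=1
L=6*4+3=27  i=0*2+1=1

27,1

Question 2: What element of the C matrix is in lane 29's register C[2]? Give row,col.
15,2

lane 29→29/4=7, 29 mod 4=1
i=2  r:7+8→15  c:2·1+0→2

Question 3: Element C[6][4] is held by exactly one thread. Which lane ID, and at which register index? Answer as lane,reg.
r=6->g=6,rb=0  c=4->t=2,b0=0
L=6*4+2=26  i=0*2+0=0

26,0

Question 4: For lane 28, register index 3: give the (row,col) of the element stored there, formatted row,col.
15,1

lane 28=>28/4=7, 28 mod 4=0
i=3  r:7+8=>15  c:2·0+1=>1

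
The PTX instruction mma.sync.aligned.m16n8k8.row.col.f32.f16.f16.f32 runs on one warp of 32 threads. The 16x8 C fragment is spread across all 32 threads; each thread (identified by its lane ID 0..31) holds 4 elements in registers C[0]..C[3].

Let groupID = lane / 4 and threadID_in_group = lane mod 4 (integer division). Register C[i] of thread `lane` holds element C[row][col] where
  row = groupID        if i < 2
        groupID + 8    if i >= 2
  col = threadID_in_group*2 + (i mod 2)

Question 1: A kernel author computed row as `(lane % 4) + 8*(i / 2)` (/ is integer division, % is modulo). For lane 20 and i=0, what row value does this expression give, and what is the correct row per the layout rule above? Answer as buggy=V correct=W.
`(lane % 4) + 8*(i / 2)`[20,0]⇒0
20: gr=5,th=0
[0] (5+0,0*2+0) = (5,0)
row: 0 vs 5

buggy=0 correct=5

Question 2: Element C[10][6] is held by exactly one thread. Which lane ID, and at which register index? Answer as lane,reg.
11,2

r: 10->gid=2,r8=1  c: 6->tid=3,i&1=0
L=2*4+3=11  i=1*2+0=2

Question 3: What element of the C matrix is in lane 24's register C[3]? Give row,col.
14,1

lane 24->24/4=6, 24 mod 4=0
i=3  r:6+8->14  c:2·0+1->1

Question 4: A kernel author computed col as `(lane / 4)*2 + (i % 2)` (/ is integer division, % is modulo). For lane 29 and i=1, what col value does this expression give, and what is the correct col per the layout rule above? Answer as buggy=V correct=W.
buggy=15 correct=3

`(lane / 4)*2 + (i % 2)`[29,1]->15
29: gid=7,tid=1
[1] (7+0,1*2+1) = (7,3)
col: 15 vs 3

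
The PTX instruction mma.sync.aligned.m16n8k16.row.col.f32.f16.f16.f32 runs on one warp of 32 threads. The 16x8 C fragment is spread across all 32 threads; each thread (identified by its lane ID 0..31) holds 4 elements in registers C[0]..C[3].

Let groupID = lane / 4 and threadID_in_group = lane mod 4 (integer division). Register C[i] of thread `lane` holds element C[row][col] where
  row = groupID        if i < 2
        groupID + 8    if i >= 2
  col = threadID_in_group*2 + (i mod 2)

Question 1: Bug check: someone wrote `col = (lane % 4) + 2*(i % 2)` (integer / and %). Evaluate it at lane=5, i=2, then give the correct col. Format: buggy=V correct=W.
`(lane % 4) + 2*(i % 2)`[5,2]⇒1
lane 5: gr=1 (5/4), th=1 (5%4)
i=2: r=1+8=9, c=1*2+0=2
col: 1 vs 2

buggy=1 correct=2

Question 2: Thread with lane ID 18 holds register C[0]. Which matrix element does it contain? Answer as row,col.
L=18->g=18>>2=4, t=18&3=2
[0]->row 4+0=4  col 2·2+0=4

4,4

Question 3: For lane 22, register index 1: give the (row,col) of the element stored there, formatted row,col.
5,5

22: G=5,T=2
[1] (5+0,2*2+1) = (5,5)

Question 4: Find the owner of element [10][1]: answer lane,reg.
8,3

r=10->g=2,rb=1  c=1->t=0,b0=1
L=2*4+0=8  i=1*2+1=3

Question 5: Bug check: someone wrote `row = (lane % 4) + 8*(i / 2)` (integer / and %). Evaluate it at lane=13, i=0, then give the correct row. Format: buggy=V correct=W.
buggy=1 correct=3

`(lane % 4) + 8*(i / 2)`[13,0]=>1
13: grp=3,tig=1
[0] (3+0,1*2+0) = (3,2)
row: 1 vs 3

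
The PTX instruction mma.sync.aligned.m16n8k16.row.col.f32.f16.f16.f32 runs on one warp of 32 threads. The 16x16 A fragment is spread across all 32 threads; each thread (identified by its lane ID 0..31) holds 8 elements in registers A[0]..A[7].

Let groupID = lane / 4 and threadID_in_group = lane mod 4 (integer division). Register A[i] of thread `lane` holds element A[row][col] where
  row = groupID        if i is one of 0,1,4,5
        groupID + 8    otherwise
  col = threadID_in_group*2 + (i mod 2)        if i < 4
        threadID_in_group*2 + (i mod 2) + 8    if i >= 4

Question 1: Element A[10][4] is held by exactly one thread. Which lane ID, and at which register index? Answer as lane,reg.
10,2

r=10->g=2,rb=1  c=4->cb=0,t=2,b0=0
L=2*4+2=10  i=0*4+1*2+0=2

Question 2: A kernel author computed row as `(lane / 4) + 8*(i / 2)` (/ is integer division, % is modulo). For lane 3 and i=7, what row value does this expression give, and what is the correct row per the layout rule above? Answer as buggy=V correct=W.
buggy=24 correct=8

`(lane / 4) + 8*(i / 2)`[3,7]->24
lane 3: g=0 (3/4), t=3 (3%4)
i=7: r=0+8=8, c=3*2+1+8=15
row: 24 vs 8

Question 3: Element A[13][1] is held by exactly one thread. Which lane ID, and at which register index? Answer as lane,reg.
r=13->g=5,rb=1  c=1->cb=0,t=0,b0=1
L=5*4+0=20  i=0*4+1*2+1=3

20,3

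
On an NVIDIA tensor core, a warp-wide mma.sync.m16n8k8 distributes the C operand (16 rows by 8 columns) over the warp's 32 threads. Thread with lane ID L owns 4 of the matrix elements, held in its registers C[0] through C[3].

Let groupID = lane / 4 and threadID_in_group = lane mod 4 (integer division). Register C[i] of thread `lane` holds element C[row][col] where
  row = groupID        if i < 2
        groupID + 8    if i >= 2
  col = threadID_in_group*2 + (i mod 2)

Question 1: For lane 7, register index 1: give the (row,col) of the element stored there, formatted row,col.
7: gr=1,th=3
[1] (1+0,3*2+1) = (1,7)

1,7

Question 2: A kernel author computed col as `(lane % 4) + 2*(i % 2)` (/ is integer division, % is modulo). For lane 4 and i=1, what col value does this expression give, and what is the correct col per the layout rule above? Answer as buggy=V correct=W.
buggy=2 correct=1

`(lane % 4) + 2*(i % 2)`[4,1]⇒2
L=4⇒gr=4>>2=1, th=4&3=0
[1]⇒row 1+0=1  col 0·2+1=1
col: 2 vs 1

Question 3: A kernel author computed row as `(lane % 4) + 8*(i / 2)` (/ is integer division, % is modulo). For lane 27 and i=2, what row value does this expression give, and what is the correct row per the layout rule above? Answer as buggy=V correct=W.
buggy=11 correct=14

`(lane % 4) + 8*(i / 2)`[27,2]→11
lane 27→27/4=6, 27 mod 4=3
i=2  r:6+8→14  c:2·3+0→6
row: 11 vs 14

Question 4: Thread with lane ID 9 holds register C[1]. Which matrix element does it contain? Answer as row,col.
2,3

L=9=>grp=9>>2=2, tig=9&3=1
[1]=>row 2+0=2  col 1·2+1=3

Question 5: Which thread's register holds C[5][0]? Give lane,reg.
20,0

r=5⇒gr=5,Rb=0  c=0⇒th=0,odd=0
L=5*4+0=20  i=0*2+0=0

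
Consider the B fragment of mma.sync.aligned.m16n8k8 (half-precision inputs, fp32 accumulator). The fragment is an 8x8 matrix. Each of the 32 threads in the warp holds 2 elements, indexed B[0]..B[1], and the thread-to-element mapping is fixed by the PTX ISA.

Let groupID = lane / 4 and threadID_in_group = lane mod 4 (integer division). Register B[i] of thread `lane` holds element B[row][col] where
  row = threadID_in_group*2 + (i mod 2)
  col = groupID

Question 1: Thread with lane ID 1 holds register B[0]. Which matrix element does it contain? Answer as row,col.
L=1->gid=1>>2=0, tid=1&3=1
[0]->row 1·2+0=2  col gid=0

2,0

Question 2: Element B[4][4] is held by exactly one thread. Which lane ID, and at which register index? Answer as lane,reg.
c:4=>grp=4  r:4=>tig=2,lo=0
L=4*4+2=18  i=0=0

18,0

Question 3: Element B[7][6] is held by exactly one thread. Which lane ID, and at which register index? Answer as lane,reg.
27,1

c=6→G=6  r=7→T=3,p=1
L=6*4+3=27  i=1=1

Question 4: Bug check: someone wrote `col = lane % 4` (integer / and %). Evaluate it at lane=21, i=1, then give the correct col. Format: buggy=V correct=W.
buggy=1 correct=5

`lane % 4`[21,1]->1
lane 21->21/4=5, 21 mod 4=1
i=1  r:2·1+1->3  c:5
col: 1 vs 5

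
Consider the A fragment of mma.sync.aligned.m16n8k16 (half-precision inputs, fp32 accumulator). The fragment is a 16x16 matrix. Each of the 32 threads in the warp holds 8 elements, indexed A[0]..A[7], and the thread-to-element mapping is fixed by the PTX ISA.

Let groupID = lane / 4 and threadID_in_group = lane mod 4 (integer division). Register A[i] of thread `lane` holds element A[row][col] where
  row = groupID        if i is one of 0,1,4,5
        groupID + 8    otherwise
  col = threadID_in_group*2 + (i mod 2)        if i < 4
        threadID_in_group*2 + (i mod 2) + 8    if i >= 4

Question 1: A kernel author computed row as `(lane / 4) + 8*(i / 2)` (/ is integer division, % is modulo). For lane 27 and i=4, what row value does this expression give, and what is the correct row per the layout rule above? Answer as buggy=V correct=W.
buggy=22 correct=6

`(lane / 4) + 8*(i / 2)`[27,4]->22
lane 27: gid=6 (27/4), tid=3 (27%4)
i=4: r=6+0=6, c=3*2+0+8=14
row: 22 vs 6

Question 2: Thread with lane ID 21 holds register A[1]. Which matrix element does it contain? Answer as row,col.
21: G=5,T=1
[1] (5+0,1*2+1+0) = (5,3)

5,3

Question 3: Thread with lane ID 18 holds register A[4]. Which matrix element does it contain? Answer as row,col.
lane 18: grp=4 (18/4), tig=2 (18%4)
i=4: r=4+0=4, c=2*2+0+8=12

4,12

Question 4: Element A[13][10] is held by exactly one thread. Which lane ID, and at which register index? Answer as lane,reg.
21,6

r=13→G=5,rhi=1  c=10→chi=1,T=1,p=0
L=5*4+1=21  i=1*4+1*2+0=6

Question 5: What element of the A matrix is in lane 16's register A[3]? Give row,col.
12,1

L=16=>grp=16>>2=4, tig=16&3=0
[3]=>row 4+8=12  col 0·2+1+0=1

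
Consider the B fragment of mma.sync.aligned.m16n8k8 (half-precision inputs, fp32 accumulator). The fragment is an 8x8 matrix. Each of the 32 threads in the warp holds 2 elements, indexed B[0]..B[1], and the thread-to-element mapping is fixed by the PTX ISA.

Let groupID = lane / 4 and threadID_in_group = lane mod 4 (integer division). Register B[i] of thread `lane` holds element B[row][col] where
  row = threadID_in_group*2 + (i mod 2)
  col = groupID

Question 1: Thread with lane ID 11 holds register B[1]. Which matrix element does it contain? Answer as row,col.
7,2

lane 11=>11/4=2, 11 mod 4=3
i=1  r:2·3+1=>7  c:2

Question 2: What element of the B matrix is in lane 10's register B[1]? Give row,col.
lane 10: G=2 (10/4), T=2 (10%4)
i=1: r=2*2+1=5, c=G=2

5,2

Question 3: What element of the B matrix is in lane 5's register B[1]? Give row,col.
L=5->g=5>>2=1, t=5&3=1
[1]->row 1·2+1=3  col g=1

3,1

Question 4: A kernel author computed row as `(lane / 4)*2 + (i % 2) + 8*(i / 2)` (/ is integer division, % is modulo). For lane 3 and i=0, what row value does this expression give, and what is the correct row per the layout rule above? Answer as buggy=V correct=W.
`(lane / 4)*2 + (i % 2) + 8*(i / 2)`[3,0]=>0
3: grp=0,tig=3
[0] (3*2+0,0) = (6,0)
row: 0 vs 6

buggy=0 correct=6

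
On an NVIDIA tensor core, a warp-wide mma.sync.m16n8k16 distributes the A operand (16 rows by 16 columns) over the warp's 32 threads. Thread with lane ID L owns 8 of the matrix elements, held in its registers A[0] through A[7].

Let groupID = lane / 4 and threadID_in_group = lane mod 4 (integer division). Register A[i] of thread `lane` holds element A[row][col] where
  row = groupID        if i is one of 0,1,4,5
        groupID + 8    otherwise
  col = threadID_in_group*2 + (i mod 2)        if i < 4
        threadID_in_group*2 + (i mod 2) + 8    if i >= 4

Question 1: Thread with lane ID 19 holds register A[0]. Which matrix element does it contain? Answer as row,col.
4,6

L=19→G=19>>2=4, T=19&3=3
[0]→row 4+0=4  col 3·2+0+0=6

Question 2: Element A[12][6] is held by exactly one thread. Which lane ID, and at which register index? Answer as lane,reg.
r: 12->gid=4,r8=1  c: 6->c8=0,tid=3,i&1=0
L=4*4+3=19  i=0*4+1*2+0=2

19,2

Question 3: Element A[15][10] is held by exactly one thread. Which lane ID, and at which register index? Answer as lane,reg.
29,6

r=15→G=7,rhi=1  c=10→chi=1,T=1,p=0
L=7*4+1=29  i=1*4+1*2+0=6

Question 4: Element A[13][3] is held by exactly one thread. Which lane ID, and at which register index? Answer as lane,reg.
r=13->g=5,rb=1  c=3->cb=0,t=1,b0=1
L=5*4+1=21  i=0*4+1*2+1=3

21,3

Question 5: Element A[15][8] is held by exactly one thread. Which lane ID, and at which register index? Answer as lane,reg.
r=15->g=7,rb=1  c=8->cb=1,t=0,b0=0
L=7*4+0=28  i=1*4+1*2+0=6

28,6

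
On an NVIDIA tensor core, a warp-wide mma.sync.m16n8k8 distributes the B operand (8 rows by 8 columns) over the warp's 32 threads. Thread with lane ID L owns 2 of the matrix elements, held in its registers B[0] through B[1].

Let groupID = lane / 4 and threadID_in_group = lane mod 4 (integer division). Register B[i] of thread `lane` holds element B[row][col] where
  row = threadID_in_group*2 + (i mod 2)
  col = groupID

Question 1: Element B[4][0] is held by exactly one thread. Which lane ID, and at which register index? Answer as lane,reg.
c=0→G=0  r=4→T=2,p=0
L=0*4+2=2  i=0=0

2,0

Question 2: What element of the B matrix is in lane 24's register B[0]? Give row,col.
0,6

lane 24: gr=6 (24/4), th=0 (24%4)
i=0: r=0*2+0=0, c=gr=6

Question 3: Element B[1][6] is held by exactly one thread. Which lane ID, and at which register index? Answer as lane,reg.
c=6->g=6  r=1->t=0,b0=1
L=6*4+0=24  i=1=1

24,1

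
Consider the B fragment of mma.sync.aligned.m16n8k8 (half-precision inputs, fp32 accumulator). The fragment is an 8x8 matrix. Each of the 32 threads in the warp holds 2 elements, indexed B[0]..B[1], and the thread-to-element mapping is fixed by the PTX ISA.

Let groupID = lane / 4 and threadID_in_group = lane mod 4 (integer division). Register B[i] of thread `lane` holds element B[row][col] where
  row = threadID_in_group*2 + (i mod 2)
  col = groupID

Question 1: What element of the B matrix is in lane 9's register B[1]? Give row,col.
L=9->gid=9>>2=2, tid=9&3=1
[1]->row 1·2+1=3  col gid=2

3,2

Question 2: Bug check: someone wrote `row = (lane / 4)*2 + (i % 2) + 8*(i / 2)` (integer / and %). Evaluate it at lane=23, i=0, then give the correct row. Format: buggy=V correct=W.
`(lane / 4)*2 + (i % 2) + 8*(i / 2)`[23,0]⇒10
L=23⇒gr=23>>2=5, th=23&3=3
[0]⇒row 3·2+0=6  col gr=5
row: 10 vs 6

buggy=10 correct=6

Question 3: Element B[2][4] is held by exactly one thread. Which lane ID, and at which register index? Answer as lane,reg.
17,0

c=4→G=4  r=2→T=1,p=0
L=4*4+1=17  i=0=0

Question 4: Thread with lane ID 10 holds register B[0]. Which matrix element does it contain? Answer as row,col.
4,2

lane 10: G=2 (10/4), T=2 (10%4)
i=0: r=2*2+0=4, c=G=2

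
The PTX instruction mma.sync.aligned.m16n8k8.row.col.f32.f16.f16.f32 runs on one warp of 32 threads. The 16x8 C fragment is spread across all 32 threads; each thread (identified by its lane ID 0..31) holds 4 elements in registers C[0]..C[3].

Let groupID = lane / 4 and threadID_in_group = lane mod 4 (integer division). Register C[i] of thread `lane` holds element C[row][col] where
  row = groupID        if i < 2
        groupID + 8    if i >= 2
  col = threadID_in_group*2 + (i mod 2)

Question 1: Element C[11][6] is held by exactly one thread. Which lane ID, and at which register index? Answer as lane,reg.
15,2

r=11→G=3,rhi=1  c=6→T=3,p=0
L=3*4+3=15  i=1*2+0=2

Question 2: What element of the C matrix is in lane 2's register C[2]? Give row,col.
8,4

L=2→G=2>>2=0, T=2&3=2
[2]→row 0+8=8  col 2·2+0=4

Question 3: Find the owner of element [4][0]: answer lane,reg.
r=4→G=4,rhi=0  c=0→T=0,p=0
L=4*4+0=16  i=0*2+0=0

16,0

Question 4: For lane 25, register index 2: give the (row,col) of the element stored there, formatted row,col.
14,2

lane 25→25/4=6, 25 mod 4=1
i=2  r:6+8→14  c:2·1+0→2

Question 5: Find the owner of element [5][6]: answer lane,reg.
23,0

r:5=>grp=5,rB=0  c:6=>tig=3,lo=0
L=5*4+3=23  i=0*2+0=0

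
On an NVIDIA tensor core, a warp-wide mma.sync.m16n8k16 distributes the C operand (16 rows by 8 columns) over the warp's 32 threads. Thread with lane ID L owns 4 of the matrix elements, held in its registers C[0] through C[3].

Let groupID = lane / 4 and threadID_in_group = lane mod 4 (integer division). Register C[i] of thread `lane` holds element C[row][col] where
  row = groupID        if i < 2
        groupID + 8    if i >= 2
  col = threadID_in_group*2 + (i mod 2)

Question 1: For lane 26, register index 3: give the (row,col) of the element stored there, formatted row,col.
L=26→G=26>>2=6, T=26&3=2
[3]→row 6+8=14  col 2·2+1=5

14,5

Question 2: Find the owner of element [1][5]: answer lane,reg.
6,1

r: 1->gid=1,r8=0  c: 5->tid=2,i&1=1
L=1*4+2=6  i=0*2+1=1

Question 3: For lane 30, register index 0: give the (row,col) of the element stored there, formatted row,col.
7,4

30: G=7,T=2
[0] (7+0,2*2+0) = (7,4)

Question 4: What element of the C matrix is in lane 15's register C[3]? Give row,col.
L=15->gid=15>>2=3, tid=15&3=3
[3]->row 3+8=11  col 3·2+1=7

11,7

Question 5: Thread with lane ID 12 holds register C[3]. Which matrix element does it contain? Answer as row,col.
11,1

L=12→G=12>>2=3, T=12&3=0
[3]→row 3+8=11  col 0·2+1=1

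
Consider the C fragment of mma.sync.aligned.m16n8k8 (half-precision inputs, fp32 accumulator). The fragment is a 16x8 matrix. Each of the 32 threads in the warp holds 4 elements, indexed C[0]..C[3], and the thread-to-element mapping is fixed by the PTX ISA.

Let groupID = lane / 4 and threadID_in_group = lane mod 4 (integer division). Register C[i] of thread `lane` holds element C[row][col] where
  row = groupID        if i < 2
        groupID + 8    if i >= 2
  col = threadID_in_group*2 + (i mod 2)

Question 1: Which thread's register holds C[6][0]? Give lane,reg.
r=6→G=6,rhi=0  c=0→T=0,p=0
L=6*4+0=24  i=0*2+0=0

24,0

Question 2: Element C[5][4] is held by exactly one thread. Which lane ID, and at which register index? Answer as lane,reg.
22,0

r:5=>grp=5,rB=0  c:4=>tig=2,lo=0
L=5*4+2=22  i=0*2+0=0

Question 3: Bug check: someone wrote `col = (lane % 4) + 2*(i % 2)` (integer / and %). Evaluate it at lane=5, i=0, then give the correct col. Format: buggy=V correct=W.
buggy=1 correct=2

`(lane % 4) + 2*(i % 2)`[5,0]=>1
lane 5=>5/4=1, 5 mod 4=1
i=0  r:1+0=>1  c:2·1+0=>2
col: 1 vs 2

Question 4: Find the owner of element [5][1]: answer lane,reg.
20,1

r=5⇒gr=5,Rb=0  c=1⇒th=0,odd=1
L=5*4+0=20  i=0*2+1=1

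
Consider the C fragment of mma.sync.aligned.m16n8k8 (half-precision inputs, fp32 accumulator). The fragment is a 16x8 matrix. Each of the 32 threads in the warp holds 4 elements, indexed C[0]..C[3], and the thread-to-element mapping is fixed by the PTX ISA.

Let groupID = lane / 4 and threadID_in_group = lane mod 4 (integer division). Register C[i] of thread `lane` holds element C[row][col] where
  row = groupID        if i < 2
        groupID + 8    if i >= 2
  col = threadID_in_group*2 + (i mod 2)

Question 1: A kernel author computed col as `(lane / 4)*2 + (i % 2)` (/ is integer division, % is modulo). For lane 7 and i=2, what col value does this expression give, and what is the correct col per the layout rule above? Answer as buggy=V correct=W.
buggy=2 correct=6

`(lane / 4)*2 + (i % 2)`[7,2]→2
7: G=1,T=3
[2] (1+8,3*2+0) = (9,6)
col: 2 vs 6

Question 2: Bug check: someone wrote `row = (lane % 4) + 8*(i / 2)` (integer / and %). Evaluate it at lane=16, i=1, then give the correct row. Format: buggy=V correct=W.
buggy=0 correct=4

`(lane % 4) + 8*(i / 2)`[16,1]=>0
lane 16: grp=4 (16/4), tig=0 (16%4)
i=1: r=4+0=4, c=0*2+1=1
row: 0 vs 4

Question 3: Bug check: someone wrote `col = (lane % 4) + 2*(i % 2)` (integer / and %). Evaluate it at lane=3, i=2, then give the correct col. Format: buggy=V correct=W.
buggy=3 correct=6

`(lane % 4) + 2*(i % 2)`[3,2]⇒3
3: gr=0,th=3
[2] (0+8,3*2+0) = (8,6)
col: 3 vs 6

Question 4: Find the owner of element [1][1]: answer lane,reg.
r:1=>grp=1,rB=0  c:1=>tig=0,lo=1
L=1*4+0=4  i=0*2+1=1

4,1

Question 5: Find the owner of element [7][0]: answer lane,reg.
r: 7->gid=7,r8=0  c: 0->tid=0,i&1=0
L=7*4+0=28  i=0*2+0=0

28,0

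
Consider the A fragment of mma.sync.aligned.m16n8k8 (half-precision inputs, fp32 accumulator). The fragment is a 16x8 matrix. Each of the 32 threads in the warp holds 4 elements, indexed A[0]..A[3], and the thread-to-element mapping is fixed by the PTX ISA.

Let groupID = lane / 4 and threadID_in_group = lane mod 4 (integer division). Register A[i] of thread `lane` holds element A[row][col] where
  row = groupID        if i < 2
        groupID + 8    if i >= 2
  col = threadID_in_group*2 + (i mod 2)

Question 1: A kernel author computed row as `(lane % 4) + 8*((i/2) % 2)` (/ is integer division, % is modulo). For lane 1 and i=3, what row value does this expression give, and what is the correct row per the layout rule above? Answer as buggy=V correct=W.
`(lane % 4) + 8*((i/2) % 2)`[1,3]⇒9
1: gr=0,th=1
[3] (0+8,1*2+1) = (8,3)
row: 9 vs 8

buggy=9 correct=8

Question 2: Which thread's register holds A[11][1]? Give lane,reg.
12,3

r=11→G=3,rhi=1  c=1→T=0,p=1
L=3*4+0=12  i=1*2+1=3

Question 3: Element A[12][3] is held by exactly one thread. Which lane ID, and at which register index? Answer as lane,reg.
r=12⇒gr=4,Rb=1  c=3⇒th=1,odd=1
L=4*4+1=17  i=1*2+1=3

17,3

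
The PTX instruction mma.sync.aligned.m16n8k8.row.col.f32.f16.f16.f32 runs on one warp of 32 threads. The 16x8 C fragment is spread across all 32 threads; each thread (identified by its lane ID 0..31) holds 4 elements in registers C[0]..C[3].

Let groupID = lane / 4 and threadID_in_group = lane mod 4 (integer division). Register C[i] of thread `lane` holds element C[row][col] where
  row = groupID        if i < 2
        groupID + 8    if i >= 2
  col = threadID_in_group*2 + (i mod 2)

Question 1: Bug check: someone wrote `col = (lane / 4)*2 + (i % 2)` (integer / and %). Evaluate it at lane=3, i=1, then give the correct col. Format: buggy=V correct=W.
buggy=1 correct=7

`(lane / 4)*2 + (i % 2)`[3,1]=>1
lane 3=>3/4=0, 3 mod 4=3
i=1  r:0+0=>0  c:2·3+1=>7
col: 1 vs 7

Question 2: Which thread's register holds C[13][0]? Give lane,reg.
r=13→G=5,rhi=1  c=0→T=0,p=0
L=5*4+0=20  i=1*2+0=2

20,2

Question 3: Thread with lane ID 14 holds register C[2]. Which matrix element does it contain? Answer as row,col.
L=14=>grp=14>>2=3, tig=14&3=2
[2]=>row 3+8=11  col 2·2+0=4

11,4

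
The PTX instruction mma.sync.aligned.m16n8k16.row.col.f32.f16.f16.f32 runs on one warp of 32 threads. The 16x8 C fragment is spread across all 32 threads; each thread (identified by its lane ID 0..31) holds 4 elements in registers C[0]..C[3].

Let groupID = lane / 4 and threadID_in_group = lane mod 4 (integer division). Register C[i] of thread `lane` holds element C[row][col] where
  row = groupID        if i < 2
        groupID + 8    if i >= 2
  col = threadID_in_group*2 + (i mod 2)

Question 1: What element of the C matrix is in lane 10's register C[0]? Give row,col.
lane 10: gid=2 (10/4), tid=2 (10%4)
i=0: r=2+0=2, c=2*2+0=4

2,4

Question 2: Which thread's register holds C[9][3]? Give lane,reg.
r: 9->gid=1,r8=1  c: 3->tid=1,i&1=1
L=1*4+1=5  i=1*2+1=3

5,3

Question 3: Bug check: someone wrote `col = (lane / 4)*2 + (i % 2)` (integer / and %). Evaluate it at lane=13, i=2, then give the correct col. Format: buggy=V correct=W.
buggy=6 correct=2

`(lane / 4)*2 + (i % 2)`[13,2]=>6
13: grp=3,tig=1
[2] (3+8,1*2+0) = (11,2)
col: 6 vs 2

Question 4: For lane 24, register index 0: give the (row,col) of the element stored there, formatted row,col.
L=24⇒gr=24>>2=6, th=24&3=0
[0]⇒row 6+0=6  col 0·2+0=0

6,0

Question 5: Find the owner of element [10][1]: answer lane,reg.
r=10->g=2,rb=1  c=1->t=0,b0=1
L=2*4+0=8  i=1*2+1=3

8,3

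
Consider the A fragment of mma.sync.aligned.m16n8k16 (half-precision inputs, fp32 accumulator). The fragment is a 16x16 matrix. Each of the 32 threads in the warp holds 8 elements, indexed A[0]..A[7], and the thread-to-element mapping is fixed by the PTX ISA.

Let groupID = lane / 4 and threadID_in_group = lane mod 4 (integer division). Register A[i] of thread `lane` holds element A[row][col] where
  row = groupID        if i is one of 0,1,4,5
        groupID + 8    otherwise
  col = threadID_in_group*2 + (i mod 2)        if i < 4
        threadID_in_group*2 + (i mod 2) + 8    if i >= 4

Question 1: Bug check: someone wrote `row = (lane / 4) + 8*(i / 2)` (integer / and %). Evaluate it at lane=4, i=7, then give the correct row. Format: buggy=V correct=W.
buggy=25 correct=9

`(lane / 4) + 8*(i / 2)`[4,7]->25
lane 4->4/4=1, 4 mod 4=0
i=7  r:1+8->9  c:2·0+1+8->9
row: 25 vs 9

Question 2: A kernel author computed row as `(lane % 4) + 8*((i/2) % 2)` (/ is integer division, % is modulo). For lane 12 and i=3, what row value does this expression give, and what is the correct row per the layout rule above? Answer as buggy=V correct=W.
`(lane % 4) + 8*((i/2) % 2)`[12,3]=>8
lane 12=>12/4=3, 12 mod 4=0
i=3  r:3+8=>11  c:2·0+1+0=>1
row: 8 vs 11

buggy=8 correct=11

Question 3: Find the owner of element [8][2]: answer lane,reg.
1,2

r=8->g=0,rb=1  c=2->cb=0,t=1,b0=0
L=0*4+1=1  i=0*4+1*2+0=2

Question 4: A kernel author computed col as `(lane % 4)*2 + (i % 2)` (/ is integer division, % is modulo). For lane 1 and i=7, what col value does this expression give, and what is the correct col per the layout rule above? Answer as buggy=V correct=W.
buggy=3 correct=11

`(lane % 4)*2 + (i % 2)`[1,7]=>3
1: grp=0,tig=1
[7] (0+8,1*2+1+8) = (8,11)
col: 3 vs 11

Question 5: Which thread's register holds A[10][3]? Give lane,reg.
9,3

r=10⇒gr=2,Rb=1  c=3⇒Cb=0,th=1,odd=1
L=2*4+1=9  i=0*4+1*2+1=3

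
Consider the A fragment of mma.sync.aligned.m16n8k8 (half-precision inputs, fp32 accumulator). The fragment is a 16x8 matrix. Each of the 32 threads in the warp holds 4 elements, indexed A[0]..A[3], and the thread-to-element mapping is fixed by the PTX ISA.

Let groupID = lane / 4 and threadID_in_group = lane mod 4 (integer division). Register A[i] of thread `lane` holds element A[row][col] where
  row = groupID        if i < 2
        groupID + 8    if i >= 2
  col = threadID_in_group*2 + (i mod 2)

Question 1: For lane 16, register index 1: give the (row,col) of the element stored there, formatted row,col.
16: g=4,t=0
[1] (4+0,0*2+1) = (4,1)

4,1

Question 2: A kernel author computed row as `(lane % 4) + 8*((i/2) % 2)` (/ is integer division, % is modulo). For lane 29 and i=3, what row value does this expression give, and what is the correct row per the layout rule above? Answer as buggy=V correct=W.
buggy=9 correct=15

`(lane % 4) + 8*((i/2) % 2)`[29,3]⇒9
lane 29⇒29/4=7, 29 mod 4=1
i=3  r:7+8⇒15  c:2·1+1⇒3
row: 9 vs 15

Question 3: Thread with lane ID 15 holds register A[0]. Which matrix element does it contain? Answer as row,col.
L=15=>grp=15>>2=3, tig=15&3=3
[0]=>row 3+0=3  col 3·2+0=6

3,6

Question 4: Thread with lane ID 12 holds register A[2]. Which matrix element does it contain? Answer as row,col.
lane 12: grp=3 (12/4), tig=0 (12%4)
i=2: r=3+8=11, c=0*2+0=0

11,0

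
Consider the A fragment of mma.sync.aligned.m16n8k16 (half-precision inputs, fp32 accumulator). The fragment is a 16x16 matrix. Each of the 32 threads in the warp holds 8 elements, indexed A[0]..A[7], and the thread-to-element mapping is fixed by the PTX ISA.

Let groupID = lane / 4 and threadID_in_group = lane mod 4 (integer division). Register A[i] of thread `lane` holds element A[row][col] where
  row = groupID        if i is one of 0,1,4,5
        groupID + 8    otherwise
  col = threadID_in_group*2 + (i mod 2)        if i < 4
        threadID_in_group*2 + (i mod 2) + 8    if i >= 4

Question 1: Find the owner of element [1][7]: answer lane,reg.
7,1

r: 1->gid=1,r8=0  c: 7->c8=0,tid=3,i&1=1
L=1*4+3=7  i=0*4+0*2+1=1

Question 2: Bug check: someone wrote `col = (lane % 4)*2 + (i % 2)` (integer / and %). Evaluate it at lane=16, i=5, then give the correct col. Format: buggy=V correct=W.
buggy=1 correct=9

`(lane % 4)*2 + (i % 2)`[16,5]->1
16: gid=4,tid=0
[5] (4+0,0*2+1+8) = (4,9)
col: 1 vs 9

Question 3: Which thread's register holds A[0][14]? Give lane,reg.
r=0→G=0,rhi=0  c=14→chi=1,T=3,p=0
L=0*4+3=3  i=1*4+0*2+0=4

3,4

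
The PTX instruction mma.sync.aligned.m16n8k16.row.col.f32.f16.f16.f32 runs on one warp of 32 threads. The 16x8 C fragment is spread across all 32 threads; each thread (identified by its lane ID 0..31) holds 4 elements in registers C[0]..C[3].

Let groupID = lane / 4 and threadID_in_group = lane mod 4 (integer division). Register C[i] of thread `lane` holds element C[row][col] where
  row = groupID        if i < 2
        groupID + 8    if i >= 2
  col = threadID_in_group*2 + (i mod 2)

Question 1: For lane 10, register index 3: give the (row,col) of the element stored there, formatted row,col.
10,5

lane 10->10/4=2, 10 mod 4=2
i=3  r:2+8->10  c:2·2+1->5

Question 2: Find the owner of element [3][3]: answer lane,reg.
13,1

r=3->g=3,rb=0  c=3->t=1,b0=1
L=3*4+1=13  i=0*2+1=1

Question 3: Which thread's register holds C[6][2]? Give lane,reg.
25,0

r=6→G=6,rhi=0  c=2→T=1,p=0
L=6*4+1=25  i=0*2+0=0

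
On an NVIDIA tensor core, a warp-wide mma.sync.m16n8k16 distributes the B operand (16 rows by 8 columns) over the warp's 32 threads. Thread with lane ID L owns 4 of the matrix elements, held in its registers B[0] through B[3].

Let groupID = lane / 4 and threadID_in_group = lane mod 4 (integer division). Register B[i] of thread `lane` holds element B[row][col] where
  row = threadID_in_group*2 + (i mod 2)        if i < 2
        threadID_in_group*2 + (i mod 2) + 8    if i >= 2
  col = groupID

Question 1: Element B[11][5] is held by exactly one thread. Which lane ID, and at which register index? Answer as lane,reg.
c: 5->gid=5  r: 11->r8=1,tid=1,i&1=1
L=5*4+1=21  i=1*2+1=3

21,3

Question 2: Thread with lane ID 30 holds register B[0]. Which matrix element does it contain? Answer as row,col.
lane 30: gid=7 (30/4), tid=2 (30%4)
i=0: r=2*2+0+0=4, c=gid=7

4,7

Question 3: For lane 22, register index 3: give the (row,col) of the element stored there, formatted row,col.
22: G=5,T=2
[3] (2*2+1+8,5) = (13,5)

13,5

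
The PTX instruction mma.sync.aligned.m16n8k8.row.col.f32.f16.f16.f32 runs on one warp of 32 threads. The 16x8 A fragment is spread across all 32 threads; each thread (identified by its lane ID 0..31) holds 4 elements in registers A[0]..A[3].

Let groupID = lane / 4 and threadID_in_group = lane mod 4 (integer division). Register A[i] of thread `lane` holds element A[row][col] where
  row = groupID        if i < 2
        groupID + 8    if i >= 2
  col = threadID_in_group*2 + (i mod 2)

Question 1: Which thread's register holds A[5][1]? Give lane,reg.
20,1

r:5=>grp=5,rB=0  c:1=>tig=0,lo=1
L=5*4+0=20  i=0*2+1=1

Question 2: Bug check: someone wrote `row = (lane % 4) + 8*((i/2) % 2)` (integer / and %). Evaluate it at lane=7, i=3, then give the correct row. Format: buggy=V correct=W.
buggy=11 correct=9

`(lane % 4) + 8*((i/2) % 2)`[7,3]->11
lane 7: g=1 (7/4), t=3 (7%4)
i=3: r=1+8=9, c=3*2+1=7
row: 11 vs 9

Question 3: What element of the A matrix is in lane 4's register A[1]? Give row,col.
lane 4=>4/4=1, 4 mod 4=0
i=1  r:1+0=>1  c:2·0+1=>1

1,1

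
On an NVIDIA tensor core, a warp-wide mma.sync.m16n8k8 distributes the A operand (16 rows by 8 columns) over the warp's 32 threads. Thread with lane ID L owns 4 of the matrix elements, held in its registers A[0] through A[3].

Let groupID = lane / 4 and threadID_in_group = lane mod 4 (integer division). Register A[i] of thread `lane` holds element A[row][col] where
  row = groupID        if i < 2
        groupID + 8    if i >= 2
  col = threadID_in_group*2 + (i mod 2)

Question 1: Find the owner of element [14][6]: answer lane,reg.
27,2

r: 14->gid=6,r8=1  c: 6->tid=3,i&1=0
L=6*4+3=27  i=1*2+0=2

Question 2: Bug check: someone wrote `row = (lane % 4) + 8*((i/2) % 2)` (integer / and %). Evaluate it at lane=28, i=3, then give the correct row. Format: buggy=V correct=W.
`(lane % 4) + 8*((i/2) % 2)`[28,3]->8
L=28->gid=28>>2=7, tid=28&3=0
[3]->row 7+8=15  col 0·2+1=1
row: 8 vs 15

buggy=8 correct=15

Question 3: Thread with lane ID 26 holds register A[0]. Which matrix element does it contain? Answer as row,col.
6,4

L=26⇒gr=26>>2=6, th=26&3=2
[0]⇒row 6+0=6  col 2·2+0=4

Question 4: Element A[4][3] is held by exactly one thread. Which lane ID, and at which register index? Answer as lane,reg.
17,1

r=4→G=4,rhi=0  c=3→T=1,p=1
L=4*4+1=17  i=0*2+1=1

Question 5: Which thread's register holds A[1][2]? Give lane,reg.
r:1=>grp=1,rB=0  c:2=>tig=1,lo=0
L=1*4+1=5  i=0*2+0=0

5,0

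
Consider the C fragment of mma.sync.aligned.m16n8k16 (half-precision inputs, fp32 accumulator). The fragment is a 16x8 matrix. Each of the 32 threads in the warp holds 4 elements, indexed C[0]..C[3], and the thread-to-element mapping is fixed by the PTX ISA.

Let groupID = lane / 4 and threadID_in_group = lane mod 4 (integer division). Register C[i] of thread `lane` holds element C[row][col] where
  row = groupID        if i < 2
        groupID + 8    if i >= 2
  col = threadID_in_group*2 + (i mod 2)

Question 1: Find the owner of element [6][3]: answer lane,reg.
r=6→G=6,rhi=0  c=3→T=1,p=1
L=6*4+1=25  i=0*2+1=1

25,1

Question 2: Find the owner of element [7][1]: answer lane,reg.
r=7⇒gr=7,Rb=0  c=1⇒th=0,odd=1
L=7*4+0=28  i=0*2+1=1

28,1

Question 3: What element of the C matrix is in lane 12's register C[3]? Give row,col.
12: grp=3,tig=0
[3] (3+8,0*2+1) = (11,1)

11,1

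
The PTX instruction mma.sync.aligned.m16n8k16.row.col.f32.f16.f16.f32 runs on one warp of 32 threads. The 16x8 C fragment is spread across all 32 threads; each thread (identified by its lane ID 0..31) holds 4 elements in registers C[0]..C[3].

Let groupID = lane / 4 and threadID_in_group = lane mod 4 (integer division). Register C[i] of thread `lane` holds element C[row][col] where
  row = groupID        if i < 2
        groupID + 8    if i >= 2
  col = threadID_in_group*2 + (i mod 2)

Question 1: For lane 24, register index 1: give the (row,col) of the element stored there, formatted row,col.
6,1

lane 24: g=6 (24/4), t=0 (24%4)
i=1: r=6+0=6, c=0*2+1=1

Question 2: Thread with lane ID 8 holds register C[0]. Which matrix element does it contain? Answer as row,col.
2,0

8: gid=2,tid=0
[0] (2+0,0*2+0) = (2,0)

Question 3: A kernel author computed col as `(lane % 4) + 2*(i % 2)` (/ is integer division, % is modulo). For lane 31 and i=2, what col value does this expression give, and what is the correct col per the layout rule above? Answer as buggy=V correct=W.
`(lane % 4) + 2*(i % 2)`[31,2]->3
L=31->gid=31>>2=7, tid=31&3=3
[2]->row 7+8=15  col 3·2+0=6
col: 3 vs 6

buggy=3 correct=6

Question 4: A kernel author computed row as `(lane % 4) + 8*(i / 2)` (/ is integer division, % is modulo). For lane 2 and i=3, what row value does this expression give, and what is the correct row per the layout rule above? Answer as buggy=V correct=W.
buggy=10 correct=8

`(lane % 4) + 8*(i / 2)`[2,3]→10
2: G=0,T=2
[3] (0+8,2*2+1) = (8,5)
row: 10 vs 8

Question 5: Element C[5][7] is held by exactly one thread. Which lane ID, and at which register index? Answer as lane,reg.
r=5⇒gr=5,Rb=0  c=7⇒th=3,odd=1
L=5*4+3=23  i=0*2+1=1

23,1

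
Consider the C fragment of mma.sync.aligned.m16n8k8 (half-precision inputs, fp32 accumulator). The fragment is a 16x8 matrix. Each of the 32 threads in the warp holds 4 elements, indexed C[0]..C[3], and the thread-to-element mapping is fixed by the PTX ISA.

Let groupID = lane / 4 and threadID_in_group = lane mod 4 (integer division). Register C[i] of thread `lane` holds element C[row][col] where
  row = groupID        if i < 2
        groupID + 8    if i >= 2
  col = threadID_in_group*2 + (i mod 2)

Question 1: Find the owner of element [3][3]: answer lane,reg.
13,1

r: 3->gid=3,r8=0  c: 3->tid=1,i&1=1
L=3*4+1=13  i=0*2+1=1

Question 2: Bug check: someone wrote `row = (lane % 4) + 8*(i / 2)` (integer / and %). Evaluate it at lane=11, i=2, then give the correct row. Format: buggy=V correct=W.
`(lane % 4) + 8*(i / 2)`[11,2]→11
L=11→G=11>>2=2, T=11&3=3
[2]→row 2+8=10  col 3·2+0=6
row: 11 vs 10

buggy=11 correct=10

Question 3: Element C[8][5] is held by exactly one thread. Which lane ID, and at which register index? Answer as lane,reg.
2,3

r=8⇒gr=0,Rb=1  c=5⇒th=2,odd=1
L=0*4+2=2  i=1*2+1=3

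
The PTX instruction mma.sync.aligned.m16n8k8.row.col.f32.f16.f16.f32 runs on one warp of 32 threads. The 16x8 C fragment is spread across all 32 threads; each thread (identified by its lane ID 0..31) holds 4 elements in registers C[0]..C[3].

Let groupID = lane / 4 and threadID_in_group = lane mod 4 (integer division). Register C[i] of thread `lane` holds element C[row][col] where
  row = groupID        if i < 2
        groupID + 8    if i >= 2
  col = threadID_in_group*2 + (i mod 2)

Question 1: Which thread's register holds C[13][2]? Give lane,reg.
r=13->g=5,rb=1  c=2->t=1,b0=0
L=5*4+1=21  i=1*2+0=2

21,2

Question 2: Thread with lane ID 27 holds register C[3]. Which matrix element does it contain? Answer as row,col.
lane 27⇒27/4=6, 27 mod 4=3
i=3  r:6+8⇒14  c:2·3+1⇒7

14,7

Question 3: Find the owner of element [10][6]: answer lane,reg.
r=10->g=2,rb=1  c=6->t=3,b0=0
L=2*4+3=11  i=1*2+0=2

11,2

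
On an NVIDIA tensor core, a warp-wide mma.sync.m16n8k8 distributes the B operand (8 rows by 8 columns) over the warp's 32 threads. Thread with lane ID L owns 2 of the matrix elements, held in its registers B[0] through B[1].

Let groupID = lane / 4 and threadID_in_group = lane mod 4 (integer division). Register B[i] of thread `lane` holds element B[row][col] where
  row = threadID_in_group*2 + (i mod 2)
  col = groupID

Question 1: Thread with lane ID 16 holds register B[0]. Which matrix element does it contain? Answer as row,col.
lane 16: gr=4 (16/4), th=0 (16%4)
i=0: r=0*2+0=0, c=gr=4

0,4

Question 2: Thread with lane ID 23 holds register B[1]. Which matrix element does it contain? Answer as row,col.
23: gid=5,tid=3
[1] (3*2+1,5) = (7,5)

7,5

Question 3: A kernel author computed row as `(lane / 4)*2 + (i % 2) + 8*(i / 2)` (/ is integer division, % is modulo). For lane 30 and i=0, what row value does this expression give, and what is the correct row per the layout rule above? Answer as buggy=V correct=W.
`(lane / 4)*2 + (i % 2) + 8*(i / 2)`[30,0]→14
30: G=7,T=2
[0] (2*2+0,7) = (4,7)
row: 14 vs 4

buggy=14 correct=4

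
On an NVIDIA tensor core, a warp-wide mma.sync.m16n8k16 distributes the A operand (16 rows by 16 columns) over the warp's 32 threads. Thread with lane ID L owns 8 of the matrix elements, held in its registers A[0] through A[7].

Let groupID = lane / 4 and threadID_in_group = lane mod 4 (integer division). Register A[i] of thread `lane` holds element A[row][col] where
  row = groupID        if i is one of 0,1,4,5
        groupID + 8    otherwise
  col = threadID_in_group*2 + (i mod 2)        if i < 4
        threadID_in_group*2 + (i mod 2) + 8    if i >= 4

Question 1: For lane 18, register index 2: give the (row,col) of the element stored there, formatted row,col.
L=18->gid=18>>2=4, tid=18&3=2
[2]->row 4+8=12  col 2·2+0+0=4

12,4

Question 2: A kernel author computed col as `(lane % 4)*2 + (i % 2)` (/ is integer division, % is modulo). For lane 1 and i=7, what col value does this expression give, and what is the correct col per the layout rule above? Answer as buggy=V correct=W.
`(lane % 4)*2 + (i % 2)`[1,7]->3
lane 1: gid=0 (1/4), tid=1 (1%4)
i=7: r=0+8=8, c=1*2+1+8=11
col: 3 vs 11

buggy=3 correct=11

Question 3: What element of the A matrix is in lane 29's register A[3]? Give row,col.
15,3

L=29=>grp=29>>2=7, tig=29&3=1
[3]=>row 7+8=15  col 1·2+1+0=3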